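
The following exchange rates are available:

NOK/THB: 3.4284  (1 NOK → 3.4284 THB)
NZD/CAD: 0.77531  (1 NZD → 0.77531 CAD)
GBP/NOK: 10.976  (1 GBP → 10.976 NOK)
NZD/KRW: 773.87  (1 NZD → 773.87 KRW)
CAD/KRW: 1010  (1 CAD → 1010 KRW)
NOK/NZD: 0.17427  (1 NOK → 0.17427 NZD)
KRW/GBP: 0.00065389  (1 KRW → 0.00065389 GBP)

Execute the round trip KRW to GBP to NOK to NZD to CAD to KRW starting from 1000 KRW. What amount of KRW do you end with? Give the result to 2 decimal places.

1000 KRW × 0.00065389 = 0.65389 GBP
0.65389 GBP × 10.976 = 7.17709664 NOK
7.17709664 NOK × 0.17427 = 1.2507526314528 NZD
1.2507526314528 NZD × 0.77531 = 0.969721022691670368 CAD
0.969721022691670368 CAD × 1010 = 979.41823291858707168 KRW

979.42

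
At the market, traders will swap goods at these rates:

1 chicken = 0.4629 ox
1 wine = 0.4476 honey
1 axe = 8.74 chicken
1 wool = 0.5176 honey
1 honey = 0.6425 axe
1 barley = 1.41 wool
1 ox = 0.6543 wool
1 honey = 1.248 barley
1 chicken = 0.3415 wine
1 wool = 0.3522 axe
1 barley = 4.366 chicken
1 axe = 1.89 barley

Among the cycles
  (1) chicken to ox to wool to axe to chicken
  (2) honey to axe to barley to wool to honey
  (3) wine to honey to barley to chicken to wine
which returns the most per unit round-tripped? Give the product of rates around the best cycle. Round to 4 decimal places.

0.9323

(1) 0.4629 × 0.6543 × 0.3522 × 8.74 = 0.93232
(2) 0.6425 × 1.89 × 1.41 × 0.5176 = 0.88623
(3) 0.4476 × 1.248 × 4.366 × 0.3415 = 0.83287
Highest is cycle (1) at 0.9323 (≤1, no arbitrage).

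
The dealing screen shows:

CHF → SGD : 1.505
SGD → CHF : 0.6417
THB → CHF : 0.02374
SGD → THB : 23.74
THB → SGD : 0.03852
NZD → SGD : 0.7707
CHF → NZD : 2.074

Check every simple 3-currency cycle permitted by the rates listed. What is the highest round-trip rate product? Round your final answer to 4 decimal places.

1.0257

NZD→SGD→CHF→NZD: 0.7707 × 0.6417 × 2.074 = 1.02571
CHF→SGD→THB→CHF: 1.505 × 23.74 × 0.02374 = 0.84820
Maximum is NZD→SGD→CHF→NZD at 1.0257; arbitrage exists.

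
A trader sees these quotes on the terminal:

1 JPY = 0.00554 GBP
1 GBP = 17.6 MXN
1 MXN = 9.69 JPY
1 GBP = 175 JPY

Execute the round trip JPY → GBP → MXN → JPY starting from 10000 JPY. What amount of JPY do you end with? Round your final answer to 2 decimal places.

9448.14

10000 JPY × 0.00554 = 55.4 GBP
55.4 GBP × 17.6 = 975.04 MXN
975.04 MXN × 9.69 = 9448.1376 JPY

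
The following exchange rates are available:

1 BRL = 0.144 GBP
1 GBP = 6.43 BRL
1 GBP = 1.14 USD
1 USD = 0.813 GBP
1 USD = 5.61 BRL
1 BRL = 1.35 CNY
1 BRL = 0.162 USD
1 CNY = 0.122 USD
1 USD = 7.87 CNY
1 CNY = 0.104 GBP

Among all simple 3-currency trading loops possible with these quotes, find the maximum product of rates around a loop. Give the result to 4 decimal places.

0.9331

GBP→USD→CNY→GBP: 1.14 × 7.87 × 0.104 = 0.93307
CNY→USD→BRL→CNY: 0.122 × 5.61 × 1.35 = 0.92397
GBP→USD→BRL→GBP: 1.14 × 5.61 × 0.144 = 0.92094
GBP→BRL→CNY→GBP: 6.43 × 1.35 × 0.104 = 0.90277
GBP→BRL→USD→GBP: 6.43 × 0.162 × 0.813 = 0.84687
Maximum is GBP→USD→CNY→GBP at 0.9331; no arbitrage — every cycle loses value.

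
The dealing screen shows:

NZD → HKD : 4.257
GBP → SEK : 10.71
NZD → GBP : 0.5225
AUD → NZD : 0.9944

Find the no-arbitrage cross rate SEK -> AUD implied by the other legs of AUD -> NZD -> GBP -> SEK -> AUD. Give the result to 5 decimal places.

Known legs of the cycle: 0.9944 × 0.5225 × 10.71 = 5.56463754
For no arbitrage the full-cycle product must be 1, so the missing rate is 1 / 5.56463754 ≈ 0.1797062.

0.17971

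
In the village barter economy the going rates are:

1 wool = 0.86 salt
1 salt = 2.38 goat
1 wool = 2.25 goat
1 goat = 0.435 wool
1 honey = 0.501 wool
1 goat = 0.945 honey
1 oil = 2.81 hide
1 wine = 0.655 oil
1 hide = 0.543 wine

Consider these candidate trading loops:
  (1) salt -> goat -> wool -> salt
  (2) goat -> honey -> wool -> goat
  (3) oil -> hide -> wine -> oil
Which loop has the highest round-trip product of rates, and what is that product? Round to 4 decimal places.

1.0653

(1) 2.38 × 0.435 × 0.86 = 0.89036
(2) 0.945 × 0.501 × 2.25 = 1.06525
(3) 2.81 × 0.543 × 0.655 = 0.99942
Highest is cycle (2) at 1.0653 (>1, arbitrage).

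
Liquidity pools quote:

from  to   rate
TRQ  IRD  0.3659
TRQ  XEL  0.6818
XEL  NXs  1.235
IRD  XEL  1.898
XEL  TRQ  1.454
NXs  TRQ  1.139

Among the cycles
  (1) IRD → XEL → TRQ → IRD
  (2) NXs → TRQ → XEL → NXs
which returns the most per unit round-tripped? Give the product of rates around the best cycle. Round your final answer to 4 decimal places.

(1) 1.898 × 1.454 × 0.3659 = 1.00977
(2) 1.139 × 0.6818 × 1.235 = 0.95906
Highest is cycle (1) at 1.0098 (>1, arbitrage).

1.0098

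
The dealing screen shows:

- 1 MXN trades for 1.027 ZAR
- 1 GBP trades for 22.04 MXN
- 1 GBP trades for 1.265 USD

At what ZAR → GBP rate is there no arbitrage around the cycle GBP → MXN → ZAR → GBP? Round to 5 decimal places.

0.04418

Known legs of the cycle: 22.04 × 1.027 = 22.63508
For no arbitrage the full-cycle product must be 1, so the missing rate is 1 / 22.63508 ≈ 0.0441792.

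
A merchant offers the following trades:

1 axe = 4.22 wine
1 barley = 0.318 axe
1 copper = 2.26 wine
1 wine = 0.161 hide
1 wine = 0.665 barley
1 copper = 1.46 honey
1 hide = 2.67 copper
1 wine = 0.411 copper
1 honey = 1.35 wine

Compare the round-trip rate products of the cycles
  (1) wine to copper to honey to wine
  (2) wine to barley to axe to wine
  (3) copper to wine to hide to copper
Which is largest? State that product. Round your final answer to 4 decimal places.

(1) 0.411 × 1.46 × 1.35 = 0.81008
(2) 0.665 × 0.318 × 4.22 = 0.89240
(3) 2.26 × 0.161 × 2.67 = 0.97151
Highest is cycle (3) at 0.9715 (≤1, no arbitrage).

0.9715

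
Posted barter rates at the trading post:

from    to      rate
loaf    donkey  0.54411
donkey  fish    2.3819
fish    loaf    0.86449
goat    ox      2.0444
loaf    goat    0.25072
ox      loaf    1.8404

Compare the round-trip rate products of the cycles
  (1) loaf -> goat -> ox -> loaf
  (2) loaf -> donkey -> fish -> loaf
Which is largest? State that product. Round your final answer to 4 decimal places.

1.1204

(1) 0.25072 × 2.0444 × 1.8404 = 0.94334
(2) 0.54411 × 2.3819 × 0.86449 = 1.12039
Highest is cycle (2) at 1.1204 (>1, arbitrage).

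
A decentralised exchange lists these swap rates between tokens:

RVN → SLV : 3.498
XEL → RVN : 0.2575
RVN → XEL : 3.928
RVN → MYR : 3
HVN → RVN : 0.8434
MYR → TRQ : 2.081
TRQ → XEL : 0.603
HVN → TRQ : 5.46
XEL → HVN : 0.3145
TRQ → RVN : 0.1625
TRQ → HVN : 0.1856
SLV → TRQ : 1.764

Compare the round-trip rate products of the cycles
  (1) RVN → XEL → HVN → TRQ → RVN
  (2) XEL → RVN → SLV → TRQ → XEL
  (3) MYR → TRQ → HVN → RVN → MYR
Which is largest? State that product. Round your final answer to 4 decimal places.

(1) 3.928 × 0.3145 × 5.46 × 0.1625 = 1.09607
(2) 0.2575 × 3.498 × 1.764 × 0.603 = 0.95810
(3) 2.081 × 0.1856 × 0.8434 × 3 = 0.97725
Highest is cycle (1) at 1.0961 (>1, arbitrage).

1.0961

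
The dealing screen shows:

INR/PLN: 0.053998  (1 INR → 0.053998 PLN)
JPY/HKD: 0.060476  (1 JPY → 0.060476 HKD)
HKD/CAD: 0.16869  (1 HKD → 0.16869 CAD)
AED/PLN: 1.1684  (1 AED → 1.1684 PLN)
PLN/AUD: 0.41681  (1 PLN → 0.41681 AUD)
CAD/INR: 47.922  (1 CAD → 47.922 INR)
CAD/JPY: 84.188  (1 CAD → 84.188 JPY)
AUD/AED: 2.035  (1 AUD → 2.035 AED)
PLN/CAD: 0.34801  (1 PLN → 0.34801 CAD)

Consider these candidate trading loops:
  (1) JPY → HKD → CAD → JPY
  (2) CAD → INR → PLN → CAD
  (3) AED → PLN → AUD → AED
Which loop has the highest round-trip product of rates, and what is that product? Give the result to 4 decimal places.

(1) 0.060476 × 0.16869 × 84.188 = 0.85886
(2) 47.922 × 0.053998 × 0.34801 = 0.90054
(3) 1.1684 × 0.41681 × 2.035 = 0.99105
Highest is cycle (3) at 0.9910 (≤1, no arbitrage).

0.9910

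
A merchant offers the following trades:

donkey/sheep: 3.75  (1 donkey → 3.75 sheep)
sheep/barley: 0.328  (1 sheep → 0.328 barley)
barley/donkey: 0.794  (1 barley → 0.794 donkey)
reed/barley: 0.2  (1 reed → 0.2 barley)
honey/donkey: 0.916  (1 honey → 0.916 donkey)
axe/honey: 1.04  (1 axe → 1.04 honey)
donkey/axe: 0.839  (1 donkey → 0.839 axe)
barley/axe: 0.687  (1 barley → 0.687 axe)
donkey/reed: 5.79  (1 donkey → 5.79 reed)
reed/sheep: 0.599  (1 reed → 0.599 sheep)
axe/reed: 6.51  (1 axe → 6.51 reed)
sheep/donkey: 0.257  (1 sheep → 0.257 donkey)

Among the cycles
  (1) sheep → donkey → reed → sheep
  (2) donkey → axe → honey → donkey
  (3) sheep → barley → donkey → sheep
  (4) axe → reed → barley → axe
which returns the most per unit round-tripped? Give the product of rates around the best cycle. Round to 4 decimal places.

0.9766

(1) 0.257 × 5.79 × 0.599 = 0.89133
(2) 0.839 × 1.04 × 0.916 = 0.79926
(3) 0.328 × 0.794 × 3.75 = 0.97662
(4) 6.51 × 0.2 × 0.687 = 0.89447
Highest is cycle (3) at 0.9766 (≤1, no arbitrage).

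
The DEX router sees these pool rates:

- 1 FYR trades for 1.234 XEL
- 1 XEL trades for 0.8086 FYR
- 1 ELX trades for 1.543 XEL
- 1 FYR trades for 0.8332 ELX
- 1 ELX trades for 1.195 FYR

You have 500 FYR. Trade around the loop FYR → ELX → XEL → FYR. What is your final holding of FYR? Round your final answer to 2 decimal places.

519.78

500 FYR × 0.8332 = 416.6 ELX
416.6 ELX × 1.543 = 642.8138 XEL
642.8138 XEL × 0.8086 = 519.77923868 FYR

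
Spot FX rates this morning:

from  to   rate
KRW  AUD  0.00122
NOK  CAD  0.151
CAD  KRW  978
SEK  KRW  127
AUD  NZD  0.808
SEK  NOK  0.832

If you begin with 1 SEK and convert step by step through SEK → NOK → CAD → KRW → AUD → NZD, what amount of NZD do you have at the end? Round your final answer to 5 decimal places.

1 SEK × 0.832 = 0.832 NOK
0.832 NOK × 0.151 = 0.125632 CAD
0.125632 CAD × 978 = 122.868096 KRW
122.868096 KRW × 0.00122 = 0.14989907712 AUD
0.14989907712 AUD × 0.808 = 0.12111845431296 NZD

0.12112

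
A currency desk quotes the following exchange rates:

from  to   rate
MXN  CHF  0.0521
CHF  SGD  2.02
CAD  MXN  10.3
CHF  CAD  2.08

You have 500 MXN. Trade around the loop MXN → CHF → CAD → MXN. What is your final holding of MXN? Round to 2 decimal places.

558.10

500 MXN × 0.0521 = 26.05 CHF
26.05 CHF × 2.08 = 54.184 CAD
54.184 CAD × 10.3 = 558.0952 MXN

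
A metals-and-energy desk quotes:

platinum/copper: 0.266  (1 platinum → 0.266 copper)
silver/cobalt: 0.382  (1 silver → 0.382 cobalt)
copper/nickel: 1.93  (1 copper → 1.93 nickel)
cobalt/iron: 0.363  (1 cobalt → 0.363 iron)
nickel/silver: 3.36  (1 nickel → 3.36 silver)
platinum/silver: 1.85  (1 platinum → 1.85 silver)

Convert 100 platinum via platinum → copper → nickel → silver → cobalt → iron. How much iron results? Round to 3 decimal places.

23.919

100 platinum × 0.266 = 26.6 copper
26.6 copper × 1.93 = 51.338 nickel
51.338 nickel × 3.36 = 172.49568 silver
172.49568 silver × 0.382 = 65.89334976 cobalt
65.89334976 cobalt × 0.363 = 23.91928596288 iron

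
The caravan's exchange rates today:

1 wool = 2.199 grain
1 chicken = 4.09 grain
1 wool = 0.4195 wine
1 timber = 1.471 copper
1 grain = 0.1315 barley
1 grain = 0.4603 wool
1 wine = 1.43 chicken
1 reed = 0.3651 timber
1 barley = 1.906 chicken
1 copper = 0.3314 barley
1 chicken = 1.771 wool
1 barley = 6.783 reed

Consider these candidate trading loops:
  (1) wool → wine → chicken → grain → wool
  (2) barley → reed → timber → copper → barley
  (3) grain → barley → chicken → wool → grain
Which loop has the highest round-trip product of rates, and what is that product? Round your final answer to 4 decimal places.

1.2073

(1) 0.4195 × 1.43 × 4.09 × 0.4603 = 1.12936
(2) 6.783 × 0.3651 × 1.471 × 0.3314 = 1.20725
(3) 0.1315 × 1.906 × 1.771 × 2.199 = 0.97610
Highest is cycle (2) at 1.2073 (>1, arbitrage).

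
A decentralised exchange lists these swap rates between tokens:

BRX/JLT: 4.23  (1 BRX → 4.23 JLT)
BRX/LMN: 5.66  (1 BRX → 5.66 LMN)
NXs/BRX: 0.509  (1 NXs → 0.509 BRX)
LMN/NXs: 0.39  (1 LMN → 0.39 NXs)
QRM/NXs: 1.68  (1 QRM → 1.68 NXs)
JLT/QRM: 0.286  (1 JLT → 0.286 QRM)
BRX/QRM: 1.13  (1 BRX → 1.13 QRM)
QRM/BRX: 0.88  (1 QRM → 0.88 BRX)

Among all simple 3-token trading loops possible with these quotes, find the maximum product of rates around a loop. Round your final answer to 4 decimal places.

1.1236

LMN→NXs→BRX→LMN: 0.39 × 0.509 × 5.66 = 1.12357
BRX→JLT→QRM→BRX: 4.23 × 0.286 × 0.88 = 1.06461
BRX→QRM→NXs→BRX: 1.13 × 1.68 × 0.509 = 0.96629
Maximum is LMN→NXs→BRX→LMN at 1.1236; arbitrage exists.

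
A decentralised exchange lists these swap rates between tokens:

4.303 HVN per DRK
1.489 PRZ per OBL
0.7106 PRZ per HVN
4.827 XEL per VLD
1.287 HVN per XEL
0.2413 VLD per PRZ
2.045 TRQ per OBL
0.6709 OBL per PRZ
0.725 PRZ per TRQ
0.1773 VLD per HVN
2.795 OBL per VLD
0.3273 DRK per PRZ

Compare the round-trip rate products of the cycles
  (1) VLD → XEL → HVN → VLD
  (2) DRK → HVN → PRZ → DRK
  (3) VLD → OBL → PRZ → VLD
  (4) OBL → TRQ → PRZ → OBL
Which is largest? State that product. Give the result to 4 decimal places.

1.1014

(1) 4.827 × 1.287 × 0.1773 = 1.10145
(2) 4.303 × 0.7106 × 0.3273 = 1.00079
(3) 2.795 × 1.489 × 0.2413 = 1.00423
(4) 2.045 × 0.725 × 0.6709 = 0.99469
Highest is cycle (1) at 1.1014 (>1, arbitrage).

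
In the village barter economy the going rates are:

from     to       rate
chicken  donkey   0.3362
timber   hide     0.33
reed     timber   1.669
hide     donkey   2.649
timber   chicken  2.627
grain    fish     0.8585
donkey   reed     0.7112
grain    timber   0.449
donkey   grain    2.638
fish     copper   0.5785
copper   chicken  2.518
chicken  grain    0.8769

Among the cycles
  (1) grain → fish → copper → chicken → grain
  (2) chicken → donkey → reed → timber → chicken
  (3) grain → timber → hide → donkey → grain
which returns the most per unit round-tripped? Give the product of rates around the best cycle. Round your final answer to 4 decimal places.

(1) 0.8585 × 0.5785 × 2.518 × 0.8769 = 1.09660
(2) 0.3362 × 0.7112 × 1.669 × 2.627 = 1.04835
(3) 0.449 × 0.33 × 2.649 × 2.638 = 1.03542
Highest is cycle (1) at 1.0966 (>1, arbitrage).

1.0966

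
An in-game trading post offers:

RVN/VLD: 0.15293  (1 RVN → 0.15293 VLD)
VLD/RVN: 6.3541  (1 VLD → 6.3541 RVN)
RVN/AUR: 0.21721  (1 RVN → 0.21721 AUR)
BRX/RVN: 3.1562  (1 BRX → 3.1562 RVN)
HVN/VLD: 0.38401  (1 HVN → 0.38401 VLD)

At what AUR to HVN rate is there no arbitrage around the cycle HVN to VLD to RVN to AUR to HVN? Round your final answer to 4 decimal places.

1.8868

Known legs of the cycle: 0.38401 × 6.3541 × 0.21721 = 0.53000064116461
For no arbitrage the full-cycle product must be 1, so the missing rate is 1 / 0.53000064116461 ≈ 1.886790.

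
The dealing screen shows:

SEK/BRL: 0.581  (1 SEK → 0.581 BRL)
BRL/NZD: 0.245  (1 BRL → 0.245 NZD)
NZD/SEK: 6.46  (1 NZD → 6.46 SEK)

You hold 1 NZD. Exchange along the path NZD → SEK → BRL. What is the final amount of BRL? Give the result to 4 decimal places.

3.7533

1 NZD × 6.46 = 6.46 SEK
6.46 SEK × 0.581 = 3.75326 BRL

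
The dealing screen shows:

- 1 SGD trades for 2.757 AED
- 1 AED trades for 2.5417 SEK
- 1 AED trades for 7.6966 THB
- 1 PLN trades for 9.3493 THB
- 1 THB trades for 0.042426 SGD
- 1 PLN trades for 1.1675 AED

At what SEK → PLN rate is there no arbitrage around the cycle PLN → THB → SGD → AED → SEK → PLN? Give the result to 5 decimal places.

Known legs of the cycle: 9.3493 × 0.042426 × 2.757 × 2.5417 = 2.77953558388590042
For no arbitrage the full-cycle product must be 1, so the missing rate is 1 / 2.77953558388590042 ≈ 0.3597723.

0.35977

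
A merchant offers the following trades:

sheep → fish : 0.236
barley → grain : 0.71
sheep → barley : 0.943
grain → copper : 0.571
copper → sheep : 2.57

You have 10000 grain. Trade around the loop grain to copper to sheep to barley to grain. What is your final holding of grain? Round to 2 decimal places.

10000 grain × 0.571 = 5710 copper
5710 copper × 2.57 = 14674.7 sheep
14674.7 sheep × 0.943 = 13838.2421 barley
13838.2421 barley × 0.71 = 9825.151891 grain

9825.15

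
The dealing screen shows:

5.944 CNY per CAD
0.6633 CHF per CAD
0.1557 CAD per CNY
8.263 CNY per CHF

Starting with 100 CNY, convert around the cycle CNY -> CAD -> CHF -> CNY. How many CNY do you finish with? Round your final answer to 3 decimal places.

85.337

100 CNY × 0.1557 = 15.57 CAD
15.57 CAD × 0.6633 = 10.327581 CHF
10.327581 CHF × 8.263 = 85.336801803 CNY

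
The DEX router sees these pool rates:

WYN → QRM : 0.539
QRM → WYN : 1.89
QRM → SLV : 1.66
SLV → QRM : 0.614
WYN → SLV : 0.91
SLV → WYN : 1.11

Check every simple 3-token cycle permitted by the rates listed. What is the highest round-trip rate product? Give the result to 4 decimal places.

WYN→SLV→QRM→WYN: 0.91 × 0.614 × 1.89 = 1.05602
WYN→QRM→SLV→WYN: 0.539 × 1.66 × 1.11 = 0.99316
Maximum is WYN→SLV→QRM→WYN at 1.0560; arbitrage exists.

1.0560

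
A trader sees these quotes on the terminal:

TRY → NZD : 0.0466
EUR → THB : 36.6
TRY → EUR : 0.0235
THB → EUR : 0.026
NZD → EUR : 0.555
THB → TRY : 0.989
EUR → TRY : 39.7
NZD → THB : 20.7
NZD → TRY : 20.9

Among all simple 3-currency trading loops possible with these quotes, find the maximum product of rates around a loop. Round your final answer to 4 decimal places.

1.0268

TRY→NZD→EUR→TRY: 0.0466 × 0.555 × 39.7 = 1.02676
THB→TRY→NZD→THB: 0.989 × 0.0466 × 20.7 = 0.95401
THB→TRY→EUR→THB: 0.989 × 0.0235 × 36.6 = 0.85064
Maximum is TRY→NZD→EUR→TRY at 1.0268; arbitrage exists.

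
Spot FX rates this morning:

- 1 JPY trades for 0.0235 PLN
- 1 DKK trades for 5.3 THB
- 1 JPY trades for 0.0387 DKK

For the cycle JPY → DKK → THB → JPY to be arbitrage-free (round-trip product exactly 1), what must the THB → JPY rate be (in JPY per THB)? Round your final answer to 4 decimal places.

Known legs of the cycle: 0.0387 × 5.3 = 0.20511
For no arbitrage the full-cycle product must be 1, so the missing rate is 1 / 0.20511 ≈ 4.875433.

4.8754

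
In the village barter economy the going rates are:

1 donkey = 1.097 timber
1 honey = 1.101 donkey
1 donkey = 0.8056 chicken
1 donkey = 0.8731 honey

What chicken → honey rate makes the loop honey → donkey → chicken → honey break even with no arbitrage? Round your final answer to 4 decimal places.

Known legs of the cycle: 1.101 × 0.8056 = 0.8869656
For no arbitrage the full-cycle product must be 1, so the missing rate is 1 / 0.8869656 ≈ 1.127439.

1.1274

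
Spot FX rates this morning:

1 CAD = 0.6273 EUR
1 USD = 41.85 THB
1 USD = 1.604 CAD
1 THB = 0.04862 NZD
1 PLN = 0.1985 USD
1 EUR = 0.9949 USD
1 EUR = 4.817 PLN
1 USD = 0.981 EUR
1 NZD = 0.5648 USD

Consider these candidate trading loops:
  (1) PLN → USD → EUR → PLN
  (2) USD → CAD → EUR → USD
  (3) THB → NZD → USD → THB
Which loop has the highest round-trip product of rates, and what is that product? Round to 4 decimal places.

1.1492

(1) 0.1985 × 0.981 × 4.817 = 0.93801
(2) 1.604 × 0.6273 × 0.9949 = 1.00106
(3) 0.04862 × 0.5648 × 41.85 = 1.14923
Highest is cycle (3) at 1.1492 (>1, arbitrage).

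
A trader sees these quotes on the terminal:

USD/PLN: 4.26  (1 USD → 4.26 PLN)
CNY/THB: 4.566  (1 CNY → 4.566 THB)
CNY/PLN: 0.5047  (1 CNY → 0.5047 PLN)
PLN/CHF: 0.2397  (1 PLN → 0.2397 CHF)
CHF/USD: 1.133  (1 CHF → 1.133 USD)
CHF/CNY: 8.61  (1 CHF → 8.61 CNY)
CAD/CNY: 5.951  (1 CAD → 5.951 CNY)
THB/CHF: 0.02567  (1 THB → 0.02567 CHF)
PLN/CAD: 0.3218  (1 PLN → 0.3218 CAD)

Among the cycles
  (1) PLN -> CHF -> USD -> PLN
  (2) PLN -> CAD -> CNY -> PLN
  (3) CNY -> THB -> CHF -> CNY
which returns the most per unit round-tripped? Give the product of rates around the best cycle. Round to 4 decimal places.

(1) 0.2397 × 1.133 × 4.26 = 1.15693
(2) 0.3218 × 5.951 × 0.5047 = 0.96652
(3) 4.566 × 0.02567 × 8.61 = 1.00917
Highest is cycle (1) at 1.1569 (>1, arbitrage).

1.1569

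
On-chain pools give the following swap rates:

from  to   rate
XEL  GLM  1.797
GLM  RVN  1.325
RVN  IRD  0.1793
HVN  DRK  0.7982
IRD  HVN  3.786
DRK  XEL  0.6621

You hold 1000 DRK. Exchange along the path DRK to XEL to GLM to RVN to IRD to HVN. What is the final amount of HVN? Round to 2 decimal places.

1070.16

1000 DRK × 0.6621 = 662.1 XEL
662.1 XEL × 1.797 = 1189.7937 GLM
1189.7937 GLM × 1.325 = 1576.4766525 RVN
1576.4766525 RVN × 0.1793 = 282.66226379325 IRD
282.66226379325 IRD × 3.786 = 1070.1593307212445 HVN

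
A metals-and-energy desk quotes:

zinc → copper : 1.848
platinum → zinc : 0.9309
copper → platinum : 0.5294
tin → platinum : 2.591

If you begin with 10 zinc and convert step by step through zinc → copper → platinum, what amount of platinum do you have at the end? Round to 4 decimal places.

9.7833

10 zinc × 1.848 = 18.48 copper
18.48 copper × 0.5294 = 9.783312 platinum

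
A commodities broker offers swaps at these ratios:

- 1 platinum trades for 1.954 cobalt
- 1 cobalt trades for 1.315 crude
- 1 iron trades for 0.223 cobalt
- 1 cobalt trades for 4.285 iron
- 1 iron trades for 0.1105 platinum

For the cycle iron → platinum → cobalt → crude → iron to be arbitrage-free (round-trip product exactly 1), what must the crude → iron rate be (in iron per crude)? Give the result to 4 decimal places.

Known legs of the cycle: 0.1105 × 1.954 × 1.315 = 0.283930855
For no arbitrage the full-cycle product must be 1, so the missing rate is 1 / 0.283930855 ≈ 3.521984.

3.5220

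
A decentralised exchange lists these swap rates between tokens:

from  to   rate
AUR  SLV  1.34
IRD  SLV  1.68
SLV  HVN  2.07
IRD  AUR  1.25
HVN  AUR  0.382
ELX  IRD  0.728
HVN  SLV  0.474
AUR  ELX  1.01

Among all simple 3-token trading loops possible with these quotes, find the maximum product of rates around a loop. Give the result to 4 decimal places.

1.0596

SLV→HVN→AUR→SLV: 2.07 × 0.382 × 1.34 = 1.05959
IRD→AUR→ELX→IRD: 1.25 × 1.01 × 0.728 = 0.91910
Maximum is SLV→HVN→AUR→SLV at 1.0596; arbitrage exists.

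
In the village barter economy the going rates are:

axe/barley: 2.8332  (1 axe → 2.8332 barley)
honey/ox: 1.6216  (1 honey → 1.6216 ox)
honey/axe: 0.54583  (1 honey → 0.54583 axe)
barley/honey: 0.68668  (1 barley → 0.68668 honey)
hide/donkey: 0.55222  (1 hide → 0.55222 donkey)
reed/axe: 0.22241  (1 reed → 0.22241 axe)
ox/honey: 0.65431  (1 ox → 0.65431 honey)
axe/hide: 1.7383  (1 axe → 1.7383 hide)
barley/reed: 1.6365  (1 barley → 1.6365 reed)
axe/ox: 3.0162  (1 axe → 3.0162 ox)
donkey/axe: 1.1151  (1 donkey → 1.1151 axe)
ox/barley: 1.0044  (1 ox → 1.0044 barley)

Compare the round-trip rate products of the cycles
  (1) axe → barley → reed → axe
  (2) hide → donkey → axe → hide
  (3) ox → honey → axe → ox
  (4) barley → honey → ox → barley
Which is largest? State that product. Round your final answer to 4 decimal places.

(1) 2.8332 × 1.6365 × 0.22241 = 1.03121
(2) 0.55222 × 1.1151 × 1.7383 = 1.07041
(3) 0.65431 × 0.54583 × 3.0162 = 1.07721
(4) 0.68668 × 1.6216 × 1.0044 = 1.11842
Highest is cycle (4) at 1.1184 (>1, arbitrage).

1.1184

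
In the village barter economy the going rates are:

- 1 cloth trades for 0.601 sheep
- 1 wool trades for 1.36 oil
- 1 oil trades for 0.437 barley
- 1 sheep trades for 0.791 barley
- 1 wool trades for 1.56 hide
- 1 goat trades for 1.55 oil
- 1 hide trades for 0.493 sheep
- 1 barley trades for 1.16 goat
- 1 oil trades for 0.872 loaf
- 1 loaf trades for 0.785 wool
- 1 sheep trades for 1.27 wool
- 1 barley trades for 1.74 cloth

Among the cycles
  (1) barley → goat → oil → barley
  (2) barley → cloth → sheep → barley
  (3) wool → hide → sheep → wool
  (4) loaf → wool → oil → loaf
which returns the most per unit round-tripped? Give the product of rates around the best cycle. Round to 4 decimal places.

0.9767

(1) 1.16 × 1.55 × 0.437 = 0.78573
(2) 1.74 × 0.601 × 0.791 = 0.82718
(3) 1.56 × 0.493 × 1.27 = 0.97673
(4) 0.785 × 1.36 × 0.872 = 0.93095
Highest is cycle (3) at 0.9767 (≤1, no arbitrage).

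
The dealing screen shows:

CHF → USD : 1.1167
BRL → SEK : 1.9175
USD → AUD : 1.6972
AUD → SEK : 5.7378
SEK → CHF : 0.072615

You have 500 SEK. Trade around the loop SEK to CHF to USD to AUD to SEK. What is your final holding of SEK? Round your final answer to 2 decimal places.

500 SEK × 0.072615 = 36.3075 CHF
36.3075 CHF × 1.1167 = 40.54458525 USD
40.54458525 USD × 1.6972 = 68.8122700863 AUD
68.8122700863 AUD × 5.7378 = 394.83104330117214 SEK

394.83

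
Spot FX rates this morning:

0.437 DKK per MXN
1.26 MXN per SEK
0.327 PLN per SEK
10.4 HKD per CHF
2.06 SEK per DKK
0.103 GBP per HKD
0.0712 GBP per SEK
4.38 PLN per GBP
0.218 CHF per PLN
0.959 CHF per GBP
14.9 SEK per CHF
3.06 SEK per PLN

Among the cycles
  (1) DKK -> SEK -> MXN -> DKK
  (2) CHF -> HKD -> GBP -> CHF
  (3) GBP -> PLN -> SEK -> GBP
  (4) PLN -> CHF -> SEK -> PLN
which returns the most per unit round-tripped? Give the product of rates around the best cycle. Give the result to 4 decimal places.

(1) 2.06 × 1.26 × 0.437 = 1.13428
(2) 10.4 × 0.103 × 0.959 = 1.02728
(3) 4.38 × 3.06 × 0.0712 = 0.95428
(4) 0.218 × 14.9 × 0.327 = 1.06216
Highest is cycle (1) at 1.1343 (>1, arbitrage).

1.1343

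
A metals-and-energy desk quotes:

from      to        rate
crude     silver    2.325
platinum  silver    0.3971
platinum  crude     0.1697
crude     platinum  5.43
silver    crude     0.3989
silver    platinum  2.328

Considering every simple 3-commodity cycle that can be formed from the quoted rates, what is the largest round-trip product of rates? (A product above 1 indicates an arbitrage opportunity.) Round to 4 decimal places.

0.9185

platinum→crude→silver→platinum: 0.1697 × 2.325 × 2.328 = 0.91852
platinum→silver→crude→platinum: 0.3971 × 0.3989 × 5.43 = 0.86013
Maximum is platinum→crude→silver→platinum at 0.9185; no arbitrage — every cycle loses value.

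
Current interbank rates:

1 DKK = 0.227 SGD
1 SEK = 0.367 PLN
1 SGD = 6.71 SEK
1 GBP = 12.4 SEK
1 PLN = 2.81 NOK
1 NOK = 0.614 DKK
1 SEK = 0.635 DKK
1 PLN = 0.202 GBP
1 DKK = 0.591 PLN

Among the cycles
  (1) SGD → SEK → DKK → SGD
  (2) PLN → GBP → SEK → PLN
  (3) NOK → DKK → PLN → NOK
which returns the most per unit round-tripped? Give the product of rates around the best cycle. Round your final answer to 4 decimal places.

(1) 6.71 × 0.635 × 0.227 = 0.96721
(2) 0.202 × 12.4 × 0.367 = 0.91926
(3) 0.614 × 0.591 × 2.81 = 1.01968
Highest is cycle (3) at 1.0197 (>1, arbitrage).

1.0197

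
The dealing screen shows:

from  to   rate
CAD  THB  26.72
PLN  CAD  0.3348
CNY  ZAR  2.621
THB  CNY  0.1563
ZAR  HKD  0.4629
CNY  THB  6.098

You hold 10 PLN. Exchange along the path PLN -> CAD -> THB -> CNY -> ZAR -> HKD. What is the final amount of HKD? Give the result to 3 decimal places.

16.964

10 PLN × 0.3348 = 3.348 CAD
3.348 CAD × 26.72 = 89.45856 THB
89.45856 THB × 0.1563 = 13.982372928 CNY
13.982372928 CNY × 2.621 = 36.647799444288 ZAR
36.647799444288 ZAR × 0.4629 = 16.9642663627609152 HKD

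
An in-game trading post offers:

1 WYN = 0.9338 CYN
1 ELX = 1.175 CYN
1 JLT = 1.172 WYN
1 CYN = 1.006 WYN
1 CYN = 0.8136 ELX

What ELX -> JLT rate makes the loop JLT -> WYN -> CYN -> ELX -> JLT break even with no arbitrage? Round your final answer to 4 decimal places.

1.1231

Known legs of the cycle: 1.172 × 0.9338 × 0.8136 = 0.89041490496
For no arbitrage the full-cycle product must be 1, so the missing rate is 1 / 0.89041490496 ≈ 1.123072.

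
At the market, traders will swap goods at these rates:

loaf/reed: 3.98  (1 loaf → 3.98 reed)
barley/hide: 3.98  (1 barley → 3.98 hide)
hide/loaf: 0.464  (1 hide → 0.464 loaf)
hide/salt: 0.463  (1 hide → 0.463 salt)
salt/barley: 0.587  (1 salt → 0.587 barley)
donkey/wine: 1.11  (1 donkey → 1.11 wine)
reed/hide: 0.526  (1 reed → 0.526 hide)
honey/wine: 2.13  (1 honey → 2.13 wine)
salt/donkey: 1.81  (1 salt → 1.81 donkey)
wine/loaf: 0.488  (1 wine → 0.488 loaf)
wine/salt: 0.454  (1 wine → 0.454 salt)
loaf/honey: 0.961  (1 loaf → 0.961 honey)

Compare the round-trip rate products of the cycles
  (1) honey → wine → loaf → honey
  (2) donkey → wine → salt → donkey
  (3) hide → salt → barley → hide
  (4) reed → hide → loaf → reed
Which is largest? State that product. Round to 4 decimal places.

(1) 2.13 × 0.488 × 0.961 = 0.99890
(2) 1.11 × 0.454 × 1.81 = 0.91213
(3) 0.463 × 0.587 × 3.98 = 1.08169
(4) 0.526 × 0.464 × 3.98 = 0.97137
Highest is cycle (3) at 1.0817 (>1, arbitrage).

1.0817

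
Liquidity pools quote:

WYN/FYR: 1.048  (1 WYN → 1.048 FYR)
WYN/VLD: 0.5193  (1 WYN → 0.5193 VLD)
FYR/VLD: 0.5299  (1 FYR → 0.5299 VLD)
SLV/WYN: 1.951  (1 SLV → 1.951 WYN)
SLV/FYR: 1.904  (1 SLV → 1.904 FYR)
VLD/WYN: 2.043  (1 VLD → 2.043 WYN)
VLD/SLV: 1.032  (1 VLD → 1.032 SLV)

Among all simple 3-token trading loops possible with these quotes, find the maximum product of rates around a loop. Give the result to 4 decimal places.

VLD→WYN→FYR→VLD: 2.043 × 1.048 × 0.5299 = 1.13455
VLD→SLV→WYN→VLD: 1.032 × 1.951 × 0.5193 = 1.04558
VLD→SLV→FYR→VLD: 1.032 × 1.904 × 0.5299 = 1.04122
Maximum is VLD→WYN→FYR→VLD at 1.1345; arbitrage exists.

1.1345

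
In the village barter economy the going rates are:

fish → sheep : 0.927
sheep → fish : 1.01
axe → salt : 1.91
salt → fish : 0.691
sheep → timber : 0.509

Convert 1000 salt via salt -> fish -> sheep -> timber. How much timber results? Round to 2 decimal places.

1000 salt × 0.691 = 691 fish
691 fish × 0.927 = 640.557 sheep
640.557 sheep × 0.509 = 326.043513 timber

326.04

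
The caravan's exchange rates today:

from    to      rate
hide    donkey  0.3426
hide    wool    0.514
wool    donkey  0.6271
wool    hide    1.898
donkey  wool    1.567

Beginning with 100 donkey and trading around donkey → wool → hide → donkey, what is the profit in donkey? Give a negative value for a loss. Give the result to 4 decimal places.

100 donkey × 1.567 = 156.7 wool
156.7 wool × 1.898 = 297.4166 hide
297.4166 hide × 0.3426 = 101.89492716 donkey
Net change: 101.89492716 − 100 = 1.89492716 donkey

1.8949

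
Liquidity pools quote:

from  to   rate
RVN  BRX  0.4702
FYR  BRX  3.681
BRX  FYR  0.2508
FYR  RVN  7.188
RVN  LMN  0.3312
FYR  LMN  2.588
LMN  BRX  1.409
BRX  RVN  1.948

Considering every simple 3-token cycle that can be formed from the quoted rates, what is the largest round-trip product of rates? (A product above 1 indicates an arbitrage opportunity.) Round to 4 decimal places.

LMN→BRX→FYR→LMN: 1.409 × 0.2508 × 2.588 = 0.91454
LMN→BRX→RVN→LMN: 1.409 × 1.948 × 0.3312 = 0.90906
BRX→FYR→RVN→BRX: 0.2508 × 7.188 × 0.4702 = 0.84765
Maximum is LMN→BRX→FYR→LMN at 0.9145; no arbitrage — every cycle loses value.

0.9145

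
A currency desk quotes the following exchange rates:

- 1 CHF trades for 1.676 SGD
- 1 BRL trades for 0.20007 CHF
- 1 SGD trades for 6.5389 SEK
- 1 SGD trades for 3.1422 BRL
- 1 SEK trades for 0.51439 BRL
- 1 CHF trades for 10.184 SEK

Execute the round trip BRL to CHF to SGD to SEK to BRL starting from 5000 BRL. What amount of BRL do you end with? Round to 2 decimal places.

5000 BRL × 0.20007 = 1000.35 CHF
1000.35 CHF × 1.676 = 1676.5866 SGD
1676.5866 SGD × 6.5389 = 10963.03211874 SEK
10963.03211874 SEK × 0.51439 = 5639.2740915586686 BRL

5639.27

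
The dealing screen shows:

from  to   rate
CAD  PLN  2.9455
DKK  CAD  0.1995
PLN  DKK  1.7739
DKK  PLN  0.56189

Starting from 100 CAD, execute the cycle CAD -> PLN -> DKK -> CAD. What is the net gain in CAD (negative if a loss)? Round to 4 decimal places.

4.2392

100 CAD × 2.9455 = 294.55 PLN
294.55 PLN × 1.7739 = 522.502245 DKK
522.502245 DKK × 0.1995 = 104.2391978775 CAD
Net change: 104.2391978775 − 100 = 4.2391978775 CAD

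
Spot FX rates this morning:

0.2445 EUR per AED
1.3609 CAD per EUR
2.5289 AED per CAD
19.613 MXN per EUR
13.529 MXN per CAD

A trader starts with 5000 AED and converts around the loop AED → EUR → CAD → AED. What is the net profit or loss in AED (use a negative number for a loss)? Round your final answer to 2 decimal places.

5000 AED × 0.2445 = 1222.5 EUR
1222.5 EUR × 1.3609 = 1663.70025 CAD
1663.70025 CAD × 2.5289 = 4207.331562225 AED
Net change: 4207.331562225 − 5000 = -792.668437775 AED

-792.67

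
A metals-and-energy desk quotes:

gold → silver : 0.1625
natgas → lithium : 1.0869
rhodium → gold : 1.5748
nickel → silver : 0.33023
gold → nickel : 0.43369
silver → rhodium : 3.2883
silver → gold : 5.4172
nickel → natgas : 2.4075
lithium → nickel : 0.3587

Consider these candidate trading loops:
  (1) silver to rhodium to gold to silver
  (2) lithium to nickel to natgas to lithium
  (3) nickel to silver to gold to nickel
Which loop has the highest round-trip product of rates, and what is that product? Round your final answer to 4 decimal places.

(1) 3.2883 × 1.5748 × 0.1625 = 0.84149
(2) 0.3587 × 2.4075 × 1.0869 = 0.93861
(3) 0.33023 × 5.4172 × 0.43369 = 0.77584
Highest is cycle (2) at 0.9386 (≤1, no arbitrage).

0.9386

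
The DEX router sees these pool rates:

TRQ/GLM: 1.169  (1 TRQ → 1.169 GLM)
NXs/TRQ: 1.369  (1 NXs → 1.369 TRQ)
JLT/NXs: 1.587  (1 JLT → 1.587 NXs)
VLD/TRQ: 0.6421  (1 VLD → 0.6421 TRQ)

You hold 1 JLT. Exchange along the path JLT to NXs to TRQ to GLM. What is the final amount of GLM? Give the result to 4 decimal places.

2.5398

1 JLT × 1.587 = 1.587 NXs
1.587 NXs × 1.369 = 2.172603 TRQ
2.172603 TRQ × 1.169 = 2.539772907 GLM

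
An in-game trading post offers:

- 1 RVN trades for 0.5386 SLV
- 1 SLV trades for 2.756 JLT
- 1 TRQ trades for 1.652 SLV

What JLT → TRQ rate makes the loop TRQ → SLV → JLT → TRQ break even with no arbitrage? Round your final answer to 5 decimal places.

0.21964

Known legs of the cycle: 1.652 × 2.756 = 4.552912
For no arbitrage the full-cycle product must be 1, so the missing rate is 1 / 4.552912 ≈ 0.2196397.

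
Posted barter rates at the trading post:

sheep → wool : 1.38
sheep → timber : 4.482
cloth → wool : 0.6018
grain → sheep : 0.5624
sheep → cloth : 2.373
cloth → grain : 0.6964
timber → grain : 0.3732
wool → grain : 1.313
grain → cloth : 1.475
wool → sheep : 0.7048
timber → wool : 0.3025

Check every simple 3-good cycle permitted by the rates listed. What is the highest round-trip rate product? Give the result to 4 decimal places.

1.1655

cloth→wool→grain→cloth: 0.6018 × 1.313 × 1.475 = 1.16549
grain→sheep→wool→grain: 0.5624 × 1.38 × 1.313 = 1.01904
cloth→wool→sheep→cloth: 0.6018 × 0.7048 × 2.373 = 1.00650
timber→wool→sheep→timber: 0.3025 × 0.7048 × 4.482 = 0.95557
timber→grain→sheep→timber: 0.3732 × 0.5624 × 4.482 = 0.94072
cloth→grain→sheep→cloth: 0.6964 × 0.5624 × 2.373 = 0.92940
Maximum is cloth→wool→grain→cloth at 1.1655; arbitrage exists.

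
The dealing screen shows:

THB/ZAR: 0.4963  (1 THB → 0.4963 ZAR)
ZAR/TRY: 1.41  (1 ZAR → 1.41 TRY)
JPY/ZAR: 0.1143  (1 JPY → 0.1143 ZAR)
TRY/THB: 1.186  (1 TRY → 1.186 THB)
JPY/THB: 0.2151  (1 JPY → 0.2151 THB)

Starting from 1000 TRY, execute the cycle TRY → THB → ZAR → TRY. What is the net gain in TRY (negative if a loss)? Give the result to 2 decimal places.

1000 TRY × 1.186 = 1186 THB
1186 THB × 0.4963 = 588.6118 ZAR
588.6118 ZAR × 1.41 = 829.942638 TRY
Net change: 829.942638 − 1000 = -170.057362 TRY

-170.06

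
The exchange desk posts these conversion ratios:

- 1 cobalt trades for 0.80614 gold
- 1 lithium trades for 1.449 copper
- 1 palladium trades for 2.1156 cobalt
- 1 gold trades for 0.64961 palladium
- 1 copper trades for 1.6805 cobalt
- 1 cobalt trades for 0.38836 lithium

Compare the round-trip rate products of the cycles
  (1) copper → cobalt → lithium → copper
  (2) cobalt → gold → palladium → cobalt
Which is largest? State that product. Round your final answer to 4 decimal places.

1.1079

(1) 1.6805 × 0.38836 × 1.449 = 0.94567
(2) 0.80614 × 0.64961 × 2.1156 = 1.10789
Highest is cycle (2) at 1.1079 (>1, arbitrage).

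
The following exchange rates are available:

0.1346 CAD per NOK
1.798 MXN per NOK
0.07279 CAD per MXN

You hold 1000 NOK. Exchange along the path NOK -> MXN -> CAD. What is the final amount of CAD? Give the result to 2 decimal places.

1000 NOK × 1.798 = 1798 MXN
1798 MXN × 0.07279 = 130.87642 CAD

130.88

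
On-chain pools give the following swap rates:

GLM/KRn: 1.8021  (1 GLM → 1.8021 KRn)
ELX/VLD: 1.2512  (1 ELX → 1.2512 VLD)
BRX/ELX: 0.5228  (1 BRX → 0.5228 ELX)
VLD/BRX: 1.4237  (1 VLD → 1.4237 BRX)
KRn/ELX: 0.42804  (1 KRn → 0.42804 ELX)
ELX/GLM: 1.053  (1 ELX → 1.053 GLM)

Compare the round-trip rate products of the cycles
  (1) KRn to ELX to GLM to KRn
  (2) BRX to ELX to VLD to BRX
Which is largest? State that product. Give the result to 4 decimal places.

(1) 0.42804 × 1.053 × 1.8021 = 0.81225
(2) 0.5228 × 1.2512 × 1.4237 = 0.93128
Highest is cycle (2) at 0.9313 (≤1, no arbitrage).

0.9313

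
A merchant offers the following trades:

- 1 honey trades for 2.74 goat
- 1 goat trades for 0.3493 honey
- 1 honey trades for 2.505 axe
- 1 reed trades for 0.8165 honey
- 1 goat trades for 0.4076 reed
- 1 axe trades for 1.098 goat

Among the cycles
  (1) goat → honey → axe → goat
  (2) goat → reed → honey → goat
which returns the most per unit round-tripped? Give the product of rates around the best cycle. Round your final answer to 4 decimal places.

0.9607

(1) 0.3493 × 2.505 × 1.098 = 0.96075
(2) 0.4076 × 0.8165 × 2.74 = 0.91189
Highest is cycle (1) at 0.9607 (≤1, no arbitrage).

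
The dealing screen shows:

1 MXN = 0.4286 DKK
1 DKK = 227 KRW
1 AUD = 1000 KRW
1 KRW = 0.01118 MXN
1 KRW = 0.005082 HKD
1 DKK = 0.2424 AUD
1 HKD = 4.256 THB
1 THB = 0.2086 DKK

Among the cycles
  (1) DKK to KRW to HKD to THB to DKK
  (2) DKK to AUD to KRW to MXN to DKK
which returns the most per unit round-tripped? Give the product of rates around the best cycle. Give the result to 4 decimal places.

(1) 227 × 0.005082 × 4.256 × 0.2086 = 1.02418
(2) 0.2424 × 1000 × 0.01118 × 0.4286 = 1.16152
Highest is cycle (2) at 1.1615 (>1, arbitrage).

1.1615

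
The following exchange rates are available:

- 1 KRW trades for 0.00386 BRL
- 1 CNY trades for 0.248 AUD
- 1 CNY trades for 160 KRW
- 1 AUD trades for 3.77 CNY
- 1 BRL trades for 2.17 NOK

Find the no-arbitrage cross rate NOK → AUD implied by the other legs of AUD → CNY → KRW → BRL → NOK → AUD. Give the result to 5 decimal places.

0.19792

Known legs of the cycle: 3.77 × 160 × 0.00386 × 2.17 = 5.05252384
For no arbitrage the full-cycle product must be 1, so the missing rate is 1 / 5.05252384 ≈ 0.1979209.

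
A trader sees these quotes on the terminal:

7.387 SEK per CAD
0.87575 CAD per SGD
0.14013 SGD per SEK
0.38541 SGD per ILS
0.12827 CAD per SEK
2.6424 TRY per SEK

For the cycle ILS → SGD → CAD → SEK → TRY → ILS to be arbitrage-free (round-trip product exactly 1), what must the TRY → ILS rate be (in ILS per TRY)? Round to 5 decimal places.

0.15179

Known legs of the cycle: 0.38541 × 0.87575 × 7.387 × 2.6424 = 6.588245658916206
For no arbitrage the full-cycle product must be 1, so the missing rate is 1 / 6.588245658916206 ≈ 0.1517855.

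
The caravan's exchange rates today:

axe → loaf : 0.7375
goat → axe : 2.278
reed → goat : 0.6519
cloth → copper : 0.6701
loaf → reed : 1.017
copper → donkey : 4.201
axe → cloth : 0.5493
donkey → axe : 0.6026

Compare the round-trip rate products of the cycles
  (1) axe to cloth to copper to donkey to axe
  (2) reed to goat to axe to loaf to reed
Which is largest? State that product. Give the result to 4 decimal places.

1.1138

(1) 0.5493 × 0.6701 × 4.201 × 0.6026 = 0.93182
(2) 0.6519 × 2.278 × 0.7375 × 1.017 = 1.11383
Highest is cycle (2) at 1.1138 (>1, arbitrage).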